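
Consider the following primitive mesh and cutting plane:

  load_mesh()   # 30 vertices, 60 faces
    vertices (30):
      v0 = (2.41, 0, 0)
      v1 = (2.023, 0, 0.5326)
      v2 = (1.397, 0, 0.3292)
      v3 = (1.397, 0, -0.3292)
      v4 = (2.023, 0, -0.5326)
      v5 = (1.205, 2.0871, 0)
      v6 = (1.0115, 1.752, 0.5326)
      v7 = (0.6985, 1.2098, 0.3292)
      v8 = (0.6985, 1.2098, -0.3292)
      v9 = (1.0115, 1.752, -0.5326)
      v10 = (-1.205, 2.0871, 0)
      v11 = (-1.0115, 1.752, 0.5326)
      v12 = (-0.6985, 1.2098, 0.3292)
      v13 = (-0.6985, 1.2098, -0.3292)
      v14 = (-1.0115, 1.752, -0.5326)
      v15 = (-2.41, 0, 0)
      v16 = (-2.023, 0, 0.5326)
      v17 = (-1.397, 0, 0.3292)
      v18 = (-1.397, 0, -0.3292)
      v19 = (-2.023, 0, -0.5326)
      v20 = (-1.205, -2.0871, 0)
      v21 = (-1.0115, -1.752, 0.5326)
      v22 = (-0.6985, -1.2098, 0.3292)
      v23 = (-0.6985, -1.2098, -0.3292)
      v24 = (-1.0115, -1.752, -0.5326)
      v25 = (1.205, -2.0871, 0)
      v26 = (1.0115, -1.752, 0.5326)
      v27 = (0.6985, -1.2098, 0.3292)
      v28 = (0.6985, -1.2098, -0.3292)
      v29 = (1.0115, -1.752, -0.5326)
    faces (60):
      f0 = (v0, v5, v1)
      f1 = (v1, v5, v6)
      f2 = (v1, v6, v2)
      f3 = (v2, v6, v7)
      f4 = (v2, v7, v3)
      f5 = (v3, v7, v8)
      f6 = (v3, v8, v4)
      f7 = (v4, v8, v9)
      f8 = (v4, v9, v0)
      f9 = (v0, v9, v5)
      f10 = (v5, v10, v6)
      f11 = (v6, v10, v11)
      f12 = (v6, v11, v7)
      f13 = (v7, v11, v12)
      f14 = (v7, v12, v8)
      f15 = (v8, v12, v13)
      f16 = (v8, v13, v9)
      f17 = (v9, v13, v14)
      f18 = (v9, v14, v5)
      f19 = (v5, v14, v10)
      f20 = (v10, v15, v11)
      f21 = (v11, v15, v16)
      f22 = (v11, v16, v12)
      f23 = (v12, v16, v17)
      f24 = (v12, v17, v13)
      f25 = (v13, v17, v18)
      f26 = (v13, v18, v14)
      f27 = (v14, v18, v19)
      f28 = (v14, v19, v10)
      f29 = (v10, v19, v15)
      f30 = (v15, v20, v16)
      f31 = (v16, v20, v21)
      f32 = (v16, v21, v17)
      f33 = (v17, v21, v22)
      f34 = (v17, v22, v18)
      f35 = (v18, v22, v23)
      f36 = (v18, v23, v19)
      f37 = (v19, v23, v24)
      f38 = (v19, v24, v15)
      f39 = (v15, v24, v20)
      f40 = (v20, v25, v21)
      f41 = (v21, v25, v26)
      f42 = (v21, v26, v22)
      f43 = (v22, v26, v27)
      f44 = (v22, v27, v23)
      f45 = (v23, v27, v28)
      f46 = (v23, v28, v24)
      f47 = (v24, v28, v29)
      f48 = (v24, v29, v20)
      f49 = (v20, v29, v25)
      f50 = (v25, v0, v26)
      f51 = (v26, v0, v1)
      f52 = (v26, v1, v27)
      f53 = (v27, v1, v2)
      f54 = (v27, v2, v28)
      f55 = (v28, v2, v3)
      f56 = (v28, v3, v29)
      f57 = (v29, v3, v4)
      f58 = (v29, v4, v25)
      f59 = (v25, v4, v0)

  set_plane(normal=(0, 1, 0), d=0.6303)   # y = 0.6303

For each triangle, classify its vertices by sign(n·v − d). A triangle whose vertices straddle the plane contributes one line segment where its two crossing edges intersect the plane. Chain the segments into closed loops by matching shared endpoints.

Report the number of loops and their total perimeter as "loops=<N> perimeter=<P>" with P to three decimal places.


loops=2 perimeter=6.583

Straddling triangles (20 of 60):
  (v0,v5,v1) [-+-] → (2.04609, 0.6303, 0)–(1.77597, 0.6303, 0.371756)  len=0.4595
  (v1,v5,v6) [-++] → (1.77597, 0.6303, 0.371756)–(1.6591, 0.6303, 0.5326)  len=0.1988
  (v1,v6,v2) [-+-] → (1.6591, 0.6303, 0.5326)–(1.25831, 0.6303, 0.402375)  len=0.4214
  (v2,v6,v7) [-++] → (1.25831, 0.6303, 0.402375)–(1.03308, 0.6303, 0.3292)  len=0.2368
  (v2,v7,v3) [-+-] → (1.03308, 0.6303, 0.3292)–(1.03308, 0.6303, 0.0138232)  len=0.3154
  (v3,v7,v8) [-++] → (1.03308, 0.6303, 0.0138232)–(1.03308, 0.6303, -0.3292)  len=0.3430
  (v3,v8,v4) [-+-] → (1.03308, 0.6303, -0.3292)–(1.33294, 0.6303, -0.42663)  len=0.3153
  (v4,v8,v9) [-++] → (1.33294, 0.6303, -0.42663)–(1.6591, 0.6303, -0.5326)  len=0.3429
  (v4,v9,v0) [-+-] → (1.6591, 0.6303, -0.5326)–(1.90688, 0.6303, -0.191608)  len=0.4215
  (v0,v9,v5) [-++] → (1.90688, 0.6303, -0.191608)–(2.04609, 0.6303, 0)  len=0.2368
  (v10,v15,v11) [+-+] → (-2.04609, 0.6303, 0)–(-1.90688, 0.6303, 0.191608)  len=0.2368
  (v11,v15,v16) [+--] → (-1.90688, 0.6303, 0.191608)–(-1.6591, 0.6303, 0.5326)  len=0.4215
  (v11,v16,v12) [+-+] → (-1.6591, 0.6303, 0.5326)–(-1.33294, 0.6303, 0.42663)  len=0.3429
  (v12,v16,v17) [+--] → (-1.33294, 0.6303, 0.42663)–(-1.03308, 0.6303, 0.3292)  len=0.3153
  (v12,v17,v13) [+-+] → (-1.03308, 0.6303, 0.3292)–(-1.03308, 0.6303, -0.0138232)  len=0.3430
  (v13,v17,v18) [+--] → (-1.03308, 0.6303, -0.0138232)–(-1.03308, 0.6303, -0.3292)  len=0.3154
  (v13,v18,v14) [+-+] → (-1.03308, 0.6303, -0.3292)–(-1.25831, 0.6303, -0.402375)  len=0.2368
  (v14,v18,v19) [+--] → (-1.25831, 0.6303, -0.402375)–(-1.6591, 0.6303, -0.5326)  len=0.4214
  (v14,v19,v10) [+-+] → (-1.6591, 0.6303, -0.5326)–(-1.77597, 0.6303, -0.371756)  len=0.1988
  (v10,v19,v15) [+--] → (-1.77597, 0.6303, -0.371756)–(-2.04609, 0.6303, 0)  len=0.4595

Chained into 2 loop(s):
  loop 1: 10 segments, perimeter = 3.2916
  loop 2: 10 segments, perimeter = 3.2916
Total perimeter = 6.583


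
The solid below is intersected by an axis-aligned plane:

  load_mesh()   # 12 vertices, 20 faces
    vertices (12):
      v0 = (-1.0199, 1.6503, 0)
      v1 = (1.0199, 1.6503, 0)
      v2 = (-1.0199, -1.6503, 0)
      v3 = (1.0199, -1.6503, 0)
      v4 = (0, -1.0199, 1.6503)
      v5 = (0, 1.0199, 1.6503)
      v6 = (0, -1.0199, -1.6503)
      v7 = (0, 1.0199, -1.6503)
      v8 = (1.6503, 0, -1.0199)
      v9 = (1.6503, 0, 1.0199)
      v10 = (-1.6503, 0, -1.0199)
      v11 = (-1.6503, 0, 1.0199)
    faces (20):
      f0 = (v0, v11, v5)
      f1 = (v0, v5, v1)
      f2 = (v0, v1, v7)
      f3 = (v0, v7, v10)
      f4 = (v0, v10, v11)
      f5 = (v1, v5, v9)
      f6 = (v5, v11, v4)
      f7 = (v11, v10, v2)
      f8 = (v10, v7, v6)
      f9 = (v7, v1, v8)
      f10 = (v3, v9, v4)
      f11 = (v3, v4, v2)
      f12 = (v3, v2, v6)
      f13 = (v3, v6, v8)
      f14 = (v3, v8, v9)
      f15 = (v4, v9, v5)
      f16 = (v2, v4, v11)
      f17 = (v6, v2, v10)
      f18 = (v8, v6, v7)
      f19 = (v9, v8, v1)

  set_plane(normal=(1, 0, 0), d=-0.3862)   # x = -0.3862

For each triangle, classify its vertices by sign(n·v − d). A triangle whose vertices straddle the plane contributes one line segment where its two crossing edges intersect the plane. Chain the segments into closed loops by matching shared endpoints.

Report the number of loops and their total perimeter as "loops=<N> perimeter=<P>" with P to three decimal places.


Straddling triangles (10 of 20):
  (v0,v11,v5) [--+] → (-0.3862, 0.781225, 1.50278)–(-0.3862, 1.25861, 1.02539)  len=0.6751
  (v0,v5,v1) [-++] → (-0.3862, 1.25861, 1.02539)–(-0.3862, 1.6503, 0)  len=1.0977
  (v0,v1,v7) [-++] → (-0.3862, 1.6503, 0)–(-0.3862, 1.25861, -1.02539)  len=1.0977
  (v0,v7,v10) [-+-] → (-0.3862, 1.25861, -1.02539)–(-0.3862, 0.781225, -1.50278)  len=0.6751
  (v5,v11,v4) [+-+] → (-0.3862, 0.781225, 1.50278)–(-0.3862, -0.781225, 1.50278)  len=1.5624
  (v10,v7,v6) [-++] → (-0.3862, 0.781225, -1.50278)–(-0.3862, -0.781225, -1.50278)  len=1.5624
  (v3,v4,v2) [++-] → (-0.3862, -1.25861, 1.02539)–(-0.3862, -1.6503, 0)  len=1.0977
  (v3,v2,v6) [+-+] → (-0.3862, -1.6503, 0)–(-0.3862, -1.25861, -1.02539)  len=1.0977
  (v2,v4,v11) [-+-] → (-0.3862, -1.25861, 1.02539)–(-0.3862, -0.781225, 1.50278)  len=0.6751
  (v6,v2,v10) [+--] → (-0.3862, -1.25861, -1.02539)–(-0.3862, -0.781225, -1.50278)  len=0.6751

Chained into 1 loop(s):
  loop 1: 10 segments, perimeter = 10.2160
Total perimeter = 10.216

loops=1 perimeter=10.216


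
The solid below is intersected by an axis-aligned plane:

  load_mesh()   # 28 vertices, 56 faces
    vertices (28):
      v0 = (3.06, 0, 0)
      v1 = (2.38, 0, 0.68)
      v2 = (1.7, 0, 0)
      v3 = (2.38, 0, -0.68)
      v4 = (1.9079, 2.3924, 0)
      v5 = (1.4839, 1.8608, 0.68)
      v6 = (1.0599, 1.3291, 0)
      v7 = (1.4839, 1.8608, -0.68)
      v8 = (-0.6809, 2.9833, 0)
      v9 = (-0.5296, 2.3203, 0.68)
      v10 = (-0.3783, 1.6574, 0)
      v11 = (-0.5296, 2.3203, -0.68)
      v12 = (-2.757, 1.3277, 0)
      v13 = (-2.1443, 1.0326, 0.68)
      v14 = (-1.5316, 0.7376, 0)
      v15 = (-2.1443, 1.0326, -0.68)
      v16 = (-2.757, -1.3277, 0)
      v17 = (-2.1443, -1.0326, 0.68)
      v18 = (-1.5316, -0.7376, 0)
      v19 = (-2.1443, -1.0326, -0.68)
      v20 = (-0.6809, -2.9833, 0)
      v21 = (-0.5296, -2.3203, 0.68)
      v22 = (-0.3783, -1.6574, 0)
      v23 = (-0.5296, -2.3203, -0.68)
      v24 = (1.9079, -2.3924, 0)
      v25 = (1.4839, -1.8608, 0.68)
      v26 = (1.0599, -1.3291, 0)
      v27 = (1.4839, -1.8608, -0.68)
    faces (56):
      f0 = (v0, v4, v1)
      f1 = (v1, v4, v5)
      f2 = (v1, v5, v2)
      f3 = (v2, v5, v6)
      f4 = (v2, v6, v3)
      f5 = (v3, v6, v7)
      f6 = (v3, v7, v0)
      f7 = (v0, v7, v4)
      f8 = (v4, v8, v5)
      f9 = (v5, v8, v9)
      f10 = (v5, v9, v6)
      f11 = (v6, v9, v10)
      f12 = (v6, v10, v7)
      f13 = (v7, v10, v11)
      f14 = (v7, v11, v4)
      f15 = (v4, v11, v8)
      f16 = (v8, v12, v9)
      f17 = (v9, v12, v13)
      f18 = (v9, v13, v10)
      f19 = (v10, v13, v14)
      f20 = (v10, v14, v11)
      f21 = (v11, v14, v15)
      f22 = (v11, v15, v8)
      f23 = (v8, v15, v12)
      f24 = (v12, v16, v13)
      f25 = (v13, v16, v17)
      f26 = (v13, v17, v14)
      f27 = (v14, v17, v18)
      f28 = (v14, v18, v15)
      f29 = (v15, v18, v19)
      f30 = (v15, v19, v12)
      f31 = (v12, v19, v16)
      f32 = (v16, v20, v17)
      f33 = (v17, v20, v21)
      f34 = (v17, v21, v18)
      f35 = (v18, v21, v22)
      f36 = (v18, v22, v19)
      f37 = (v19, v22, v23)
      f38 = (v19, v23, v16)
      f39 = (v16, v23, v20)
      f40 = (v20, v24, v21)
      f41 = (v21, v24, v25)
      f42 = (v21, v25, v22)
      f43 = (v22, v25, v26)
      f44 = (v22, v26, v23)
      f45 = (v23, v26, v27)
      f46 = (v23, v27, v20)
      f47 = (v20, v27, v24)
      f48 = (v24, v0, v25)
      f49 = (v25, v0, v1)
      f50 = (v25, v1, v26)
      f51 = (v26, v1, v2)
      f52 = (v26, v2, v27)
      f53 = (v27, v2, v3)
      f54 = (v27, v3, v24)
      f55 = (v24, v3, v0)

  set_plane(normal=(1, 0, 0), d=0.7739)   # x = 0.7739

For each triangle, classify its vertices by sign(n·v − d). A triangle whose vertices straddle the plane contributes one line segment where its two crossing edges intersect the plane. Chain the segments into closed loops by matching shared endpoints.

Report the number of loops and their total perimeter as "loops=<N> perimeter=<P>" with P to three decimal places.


loops=2 perimeter=7.407

Straddling triangles (16 of 56):
  (v4,v8,v5) [+-+] → (0.7739, 2.65124, 0)–(0.7739, 2.22895, 0.456977)  len=0.6222
  (v5,v8,v9) [+--] → (0.7739, 2.22895, 0.456977)–(0.7739, 2.02283, 0.68)  len=0.3037
  (v5,v9,v6) [+-+] → (0.7739, 2.02283, 0.68)–(0.7739, 1.50745, 0.122353)  len=0.7593
  (v6,v9,v10) [+--] → (0.7739, 1.50745, 0.122353)–(0.7739, 1.39439, 0)  len=0.1666
  (v6,v10,v7) [+-+] → (0.7739, 1.39439, 0)–(0.7739, 1.78325, -0.420737)  len=0.5729
  (v7,v10,v11) [+--] → (0.7739, 1.78325, -0.420737)–(0.7739, 2.02283, -0.68)  len=0.3530
  (v7,v11,v4) [+-+] → (0.7739, 2.02283, -0.68)–(0.7739, 2.35886, -0.316357)  len=0.4951
  (v4,v11,v8) [+--] → (0.7739, 2.35886, -0.316357)–(0.7739, 2.65124, 0)  len=0.4308
  (v20,v24,v21) [-+-] → (0.7739, -2.65124, 0)–(0.7739, -2.35886, 0.316357)  len=0.4308
  (v21,v24,v25) [-++] → (0.7739, -2.35886, 0.316357)–(0.7739, -2.02283, 0.68)  len=0.4951
  (v21,v25,v22) [-+-] → (0.7739, -2.02283, 0.68)–(0.7739, -1.78325, 0.420737)  len=0.3530
  (v22,v25,v26) [-++] → (0.7739, -1.78325, 0.420737)–(0.7739, -1.39439, 0)  len=0.5729
  (v22,v26,v23) [-+-] → (0.7739, -1.39439, 0)–(0.7739, -1.50745, -0.122353)  len=0.1666
  (v23,v26,v27) [-++] → (0.7739, -1.50745, -0.122353)–(0.7739, -2.02283, -0.68)  len=0.7593
  (v23,v27,v20) [-+-] → (0.7739, -2.02283, -0.68)–(0.7739, -2.22895, -0.456977)  len=0.3037
  (v20,v27,v24) [-++] → (0.7739, -2.22895, -0.456977)–(0.7739, -2.65124, 0)  len=0.6222

Chained into 2 loop(s):
  loop 1: 8 segments, perimeter = 3.7037
  loop 2: 8 segments, perimeter = 3.7037
Total perimeter = 7.407


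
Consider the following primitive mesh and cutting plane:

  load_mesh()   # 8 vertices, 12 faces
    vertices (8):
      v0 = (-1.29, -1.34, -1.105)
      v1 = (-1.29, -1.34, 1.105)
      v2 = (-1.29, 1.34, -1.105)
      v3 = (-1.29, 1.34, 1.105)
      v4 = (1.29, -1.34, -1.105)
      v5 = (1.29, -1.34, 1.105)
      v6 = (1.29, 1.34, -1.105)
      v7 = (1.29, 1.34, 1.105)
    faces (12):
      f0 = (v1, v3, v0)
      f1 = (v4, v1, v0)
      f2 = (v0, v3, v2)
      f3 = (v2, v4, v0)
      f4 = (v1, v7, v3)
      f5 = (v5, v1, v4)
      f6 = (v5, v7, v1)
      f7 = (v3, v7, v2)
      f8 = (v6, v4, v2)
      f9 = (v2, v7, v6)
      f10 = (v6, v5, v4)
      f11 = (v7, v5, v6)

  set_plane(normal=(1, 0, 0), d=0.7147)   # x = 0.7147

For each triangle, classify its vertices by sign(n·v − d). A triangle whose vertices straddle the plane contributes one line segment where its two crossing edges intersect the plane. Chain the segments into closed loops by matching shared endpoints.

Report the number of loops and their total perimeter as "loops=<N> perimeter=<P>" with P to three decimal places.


loops=1 perimeter=9.780

Straddling triangles (8 of 12):
  (v4,v1,v0) [+--] → (0.7147, -1.34, -0.612204)–(0.7147, -1.34, -1.105)  len=0.4928
  (v2,v4,v0) [-+-] → (0.7147, -0.742402, -1.105)–(0.7147, -1.34, -1.105)  len=0.5976
  (v1,v7,v3) [-+-] → (0.7147, 0.742402, 1.105)–(0.7147, 1.34, 1.105)  len=0.5976
  (v5,v1,v4) [+-+] → (0.7147, -1.34, 1.105)–(0.7147, -1.34, -0.612204)  len=1.7172
  (v5,v7,v1) [++-] → (0.7147, 0.742402, 1.105)–(0.7147, -1.34, 1.105)  len=2.0824
  (v3,v7,v2) [-+-] → (0.7147, 1.34, 1.105)–(0.7147, 1.34, 0.612204)  len=0.4928
  (v6,v4,v2) [++-] → (0.7147, -0.742402, -1.105)–(0.7147, 1.34, -1.105)  len=2.0824
  (v2,v7,v6) [-++] → (0.7147, 1.34, 0.612204)–(0.7147, 1.34, -1.105)  len=1.7172

Chained into 1 loop(s):
  loop 1: 8 segments, perimeter = 9.7800
Total perimeter = 9.780


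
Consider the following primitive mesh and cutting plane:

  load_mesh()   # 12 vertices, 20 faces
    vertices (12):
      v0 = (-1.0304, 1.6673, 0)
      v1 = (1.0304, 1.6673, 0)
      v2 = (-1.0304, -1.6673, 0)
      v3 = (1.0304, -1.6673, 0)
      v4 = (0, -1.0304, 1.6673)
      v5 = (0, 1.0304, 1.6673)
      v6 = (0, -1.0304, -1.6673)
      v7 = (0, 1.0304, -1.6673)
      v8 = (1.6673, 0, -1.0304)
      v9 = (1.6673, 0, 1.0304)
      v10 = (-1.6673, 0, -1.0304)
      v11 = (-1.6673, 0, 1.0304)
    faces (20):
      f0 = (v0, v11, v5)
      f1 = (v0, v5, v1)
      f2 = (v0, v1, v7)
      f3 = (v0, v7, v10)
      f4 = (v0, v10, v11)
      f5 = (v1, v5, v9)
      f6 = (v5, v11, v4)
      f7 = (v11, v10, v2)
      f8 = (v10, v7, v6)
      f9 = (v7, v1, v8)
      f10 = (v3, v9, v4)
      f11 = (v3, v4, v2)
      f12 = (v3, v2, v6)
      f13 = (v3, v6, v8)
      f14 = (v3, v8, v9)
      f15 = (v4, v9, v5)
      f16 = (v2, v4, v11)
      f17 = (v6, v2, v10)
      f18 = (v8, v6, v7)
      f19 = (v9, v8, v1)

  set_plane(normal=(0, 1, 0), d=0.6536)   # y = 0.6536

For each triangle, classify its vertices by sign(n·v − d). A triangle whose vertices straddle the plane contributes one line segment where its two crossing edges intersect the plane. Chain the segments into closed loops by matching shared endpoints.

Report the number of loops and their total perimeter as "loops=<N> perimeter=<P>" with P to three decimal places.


Straddling triangles (10 of 20):
  (v0,v11,v5) [+-+] → (-1.41763, 0.6536, 0.626472)–(-0.609704, 0.6536, 1.4344)  len=1.1426
  (v0,v7,v10) [++-] → (-0.609704, 0.6536, -1.4344)–(-1.41763, 0.6536, -0.626472)  len=1.1426
  (v0,v10,v11) [+--] → (-1.41763, 0.6536, -0.626472)–(-1.41763, 0.6536, 0.626472)  len=1.2529
  (v1,v5,v9) [++-] → (0.609704, 0.6536, 1.4344)–(1.41763, 0.6536, 0.626472)  len=1.1426
  (v5,v11,v4) [+--] → (-0.609704, 0.6536, 1.4344)–(0, 0.6536, 1.6673)  len=0.6527
  (v10,v7,v6) [-+-] → (-0.609704, 0.6536, -1.4344)–(0, 0.6536, -1.6673)  len=0.6527
  (v7,v1,v8) [++-] → (1.41763, 0.6536, -0.626472)–(0.609704, 0.6536, -1.4344)  len=1.1426
  (v4,v9,v5) [--+] → (0.609704, 0.6536, 1.4344)–(0, 0.6536, 1.6673)  len=0.6527
  (v8,v6,v7) [--+] → (0, 0.6536, -1.6673)–(0.609704, 0.6536, -1.4344)  len=0.6527
  (v9,v8,v1) [--+] → (1.41763, 0.6536, -0.626472)–(1.41763, 0.6536, 0.626472)  len=1.2529

Chained into 1 loop(s):
  loop 1: 10 segments, perimeter = 9.6869
Total perimeter = 9.687

loops=1 perimeter=9.687


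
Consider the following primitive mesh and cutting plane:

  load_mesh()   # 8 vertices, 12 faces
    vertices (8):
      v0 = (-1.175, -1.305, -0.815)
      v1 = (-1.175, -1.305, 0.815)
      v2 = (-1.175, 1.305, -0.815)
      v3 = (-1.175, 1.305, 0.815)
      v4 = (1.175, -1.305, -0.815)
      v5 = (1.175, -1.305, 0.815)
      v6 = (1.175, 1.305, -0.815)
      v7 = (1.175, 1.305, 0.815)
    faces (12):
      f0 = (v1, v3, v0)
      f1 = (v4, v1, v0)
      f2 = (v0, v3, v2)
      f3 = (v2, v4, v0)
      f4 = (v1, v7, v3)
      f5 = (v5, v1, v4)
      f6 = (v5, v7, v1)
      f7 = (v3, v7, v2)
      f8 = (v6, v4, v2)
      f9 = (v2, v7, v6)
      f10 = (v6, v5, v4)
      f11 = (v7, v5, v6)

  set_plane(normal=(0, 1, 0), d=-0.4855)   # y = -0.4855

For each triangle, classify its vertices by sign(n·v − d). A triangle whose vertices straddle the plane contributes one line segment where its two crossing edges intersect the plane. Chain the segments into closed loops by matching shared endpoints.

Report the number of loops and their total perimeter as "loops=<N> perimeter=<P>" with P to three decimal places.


loops=1 perimeter=7.960

Straddling triangles (8 of 12):
  (v1,v3,v0) [-+-] → (-1.175, -0.4855, 0.815)–(-1.175, -0.4855, -0.303205)  len=1.1182
  (v0,v3,v2) [-++] → (-1.175, -0.4855, -0.303205)–(-1.175, -0.4855, -0.815)  len=0.5118
  (v2,v4,v0) [+--] → (0.437136, -0.4855, -0.815)–(-1.175, -0.4855, -0.815)  len=1.6121
  (v1,v7,v3) [-++] → (-0.437136, -0.4855, 0.815)–(-1.175, -0.4855, 0.815)  len=0.7379
  (v5,v7,v1) [-+-] → (1.175, -0.4855, 0.815)–(-0.437136, -0.4855, 0.815)  len=1.6121
  (v6,v4,v2) [+-+] → (1.175, -0.4855, -0.815)–(0.437136, -0.4855, -0.815)  len=0.7379
  (v6,v5,v4) [+--] → (1.175, -0.4855, 0.303205)–(1.175, -0.4855, -0.815)  len=1.1182
  (v7,v5,v6) [+-+] → (1.175, -0.4855, 0.815)–(1.175, -0.4855, 0.303205)  len=0.5118

Chained into 1 loop(s):
  loop 1: 8 segments, perimeter = 7.9600
Total perimeter = 7.960


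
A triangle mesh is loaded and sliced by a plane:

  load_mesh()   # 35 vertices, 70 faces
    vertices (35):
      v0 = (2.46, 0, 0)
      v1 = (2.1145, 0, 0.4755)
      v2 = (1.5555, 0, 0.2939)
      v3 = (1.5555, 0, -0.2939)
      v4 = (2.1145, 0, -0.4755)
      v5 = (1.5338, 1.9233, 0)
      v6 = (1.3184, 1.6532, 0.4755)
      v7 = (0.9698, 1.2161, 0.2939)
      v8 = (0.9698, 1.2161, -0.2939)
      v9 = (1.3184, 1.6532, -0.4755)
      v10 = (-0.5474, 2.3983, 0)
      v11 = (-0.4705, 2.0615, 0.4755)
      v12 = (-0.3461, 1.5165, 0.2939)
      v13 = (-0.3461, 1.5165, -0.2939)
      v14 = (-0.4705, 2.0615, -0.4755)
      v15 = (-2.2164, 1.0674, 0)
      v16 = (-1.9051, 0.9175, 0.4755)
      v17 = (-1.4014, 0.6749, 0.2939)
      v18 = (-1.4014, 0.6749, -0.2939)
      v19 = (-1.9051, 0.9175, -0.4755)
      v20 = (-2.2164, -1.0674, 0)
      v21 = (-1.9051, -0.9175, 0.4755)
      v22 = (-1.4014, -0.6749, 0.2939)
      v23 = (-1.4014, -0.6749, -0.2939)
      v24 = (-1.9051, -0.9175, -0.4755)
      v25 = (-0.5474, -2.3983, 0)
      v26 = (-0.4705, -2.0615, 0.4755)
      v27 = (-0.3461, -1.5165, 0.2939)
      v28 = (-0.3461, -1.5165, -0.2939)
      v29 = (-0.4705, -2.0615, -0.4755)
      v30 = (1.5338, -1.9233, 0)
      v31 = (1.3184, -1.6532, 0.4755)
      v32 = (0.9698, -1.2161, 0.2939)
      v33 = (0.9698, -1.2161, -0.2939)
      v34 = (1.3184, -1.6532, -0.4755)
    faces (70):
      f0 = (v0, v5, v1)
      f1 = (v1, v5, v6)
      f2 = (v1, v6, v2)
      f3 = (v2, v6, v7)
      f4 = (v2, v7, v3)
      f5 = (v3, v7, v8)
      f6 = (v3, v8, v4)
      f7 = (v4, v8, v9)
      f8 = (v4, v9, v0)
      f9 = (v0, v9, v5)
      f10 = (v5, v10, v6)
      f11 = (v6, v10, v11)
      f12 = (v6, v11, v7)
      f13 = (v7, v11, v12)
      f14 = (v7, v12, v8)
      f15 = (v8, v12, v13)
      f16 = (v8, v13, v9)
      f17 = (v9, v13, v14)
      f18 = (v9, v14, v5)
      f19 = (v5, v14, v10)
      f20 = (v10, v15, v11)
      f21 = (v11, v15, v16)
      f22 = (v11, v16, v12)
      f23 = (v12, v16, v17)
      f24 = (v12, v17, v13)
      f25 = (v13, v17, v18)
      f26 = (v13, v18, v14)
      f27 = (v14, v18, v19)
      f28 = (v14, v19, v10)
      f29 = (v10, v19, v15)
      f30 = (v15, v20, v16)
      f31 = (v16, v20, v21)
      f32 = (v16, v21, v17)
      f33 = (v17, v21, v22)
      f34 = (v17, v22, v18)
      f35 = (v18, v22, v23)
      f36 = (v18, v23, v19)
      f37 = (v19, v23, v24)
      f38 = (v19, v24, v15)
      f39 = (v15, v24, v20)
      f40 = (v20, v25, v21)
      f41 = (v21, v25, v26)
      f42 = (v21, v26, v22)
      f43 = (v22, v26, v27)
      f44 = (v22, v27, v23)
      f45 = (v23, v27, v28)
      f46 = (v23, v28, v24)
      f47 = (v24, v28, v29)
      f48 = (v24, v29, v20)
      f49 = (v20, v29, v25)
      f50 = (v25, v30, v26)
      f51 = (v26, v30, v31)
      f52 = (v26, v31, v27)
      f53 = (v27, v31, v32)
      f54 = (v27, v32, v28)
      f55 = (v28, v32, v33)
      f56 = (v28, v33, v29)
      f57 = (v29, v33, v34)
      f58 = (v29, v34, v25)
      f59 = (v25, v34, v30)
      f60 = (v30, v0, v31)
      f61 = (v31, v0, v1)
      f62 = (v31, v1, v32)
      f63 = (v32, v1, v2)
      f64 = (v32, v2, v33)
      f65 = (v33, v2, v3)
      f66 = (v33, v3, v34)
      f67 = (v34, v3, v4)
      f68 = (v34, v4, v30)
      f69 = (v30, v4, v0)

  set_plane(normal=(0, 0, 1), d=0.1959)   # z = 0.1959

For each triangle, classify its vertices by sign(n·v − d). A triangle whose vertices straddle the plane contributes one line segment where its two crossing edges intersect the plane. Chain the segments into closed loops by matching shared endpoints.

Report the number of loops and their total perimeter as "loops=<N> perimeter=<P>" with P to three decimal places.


Straddling triangles (28 of 70):
  (v0,v5,v1) [--+] → (1.77304, 1.13092, 0.1959)–(2.31766, 0, 0.1959)  len=1.2552
  (v1,v5,v6) [+-+] → (1.77304, 1.13092, 0.1959)–(1.44506, 1.81202, 0.1959)  len=0.7560
  (v2,v7,v3) [++-] → (1.06745, 1.01335, 0.1959)–(1.5555, 0, 0.1959)  len=1.1248
  (v3,v7,v8) [-+-] → (1.06745, 1.01335, 0.1959)–(0.9698, 1.2161, 0.1959)  len=0.2250
  (v5,v10,v6) [--+] → (0.221286, 2.09133, 0.1959)–(1.44506, 1.81202, 0.1959)  len=1.2552
  (v6,v10,v11) [+-+] → (0.221286, 2.09133, 0.1959)–(-0.515718, 2.25954, 0.1959)  len=0.7560
  (v7,v12,v8) [++-] → (-0.126709, 1.46642, 0.1959)–(0.9698, 1.2161, 0.1959)  len=1.1247
  (v8,v12,v13) [-+-] → (-0.126709, 1.46642, 0.1959)–(-0.3461, 1.5165, 0.1959)  len=0.2250
  (v10,v15,v11) [--+] → (-1.49711, 1.47696, 0.1959)–(-0.515718, 2.25954, 0.1959)  len=1.2552
  (v11,v15,v16) [+-+] → (-1.49711, 1.47696, 0.1959)–(-2.08815, 1.00564, 0.1959)  len=0.7560
  (v12,v17,v13) [++-] → (-1.22546, 0.815214, 0.1959)–(-0.3461, 1.5165, 0.1959)  len=1.1248
  (v13,v17,v18) [-+-] → (-1.22546, 0.815214, 0.1959)–(-1.4014, 0.6749, 0.1959)  len=0.2250
  (v15,v20,v16) [--+] → (-2.08815, -0.249646, 0.1959)–(-2.08815, 1.00564, 0.1959)  len=1.2553
  (v16,v20,v21) [+-+] → (-2.08815, -0.249646, 0.1959)–(-2.08815, -1.00564, 0.1959)  len=0.7560
  (v17,v22,v18) [++-] → (-1.4014, -0.449857, 0.1959)–(-1.4014, 0.6749, 0.1959)  len=1.1248
  (v18,v22,v23) [-+-] → (-1.4014, -0.449857, 0.1959)–(-1.4014, -0.6749, 0.1959)  len=0.2250
  (v20,v25,v21) [--+] → (-1.10676, -1.78823, 0.1959)–(-2.08815, -1.00564, 0.1959)  len=1.2552
  (v21,v25,v26) [+-+] → (-1.10676, -1.78823, 0.1959)–(-0.515718, -2.25954, 0.1959)  len=0.7560
  (v22,v27,v23) [++-] → (-0.522043, -1.37619, 0.1959)–(-1.4014, -0.6749, 0.1959)  len=1.1248
  (v23,v27,v28) [-+-] → (-0.522043, -1.37619, 0.1959)–(-0.3461, -1.5165, 0.1959)  len=0.2250
  (v25,v30,v26) [--+] → (0.708054, -1.98024, 0.1959)–(-0.515718, -2.25954, 0.1959)  len=1.2552
  (v26,v30,v31) [+-+] → (0.708054, -1.98024, 0.1959)–(1.44506, -1.81202, 0.1959)  len=0.7560
  (v27,v32,v28) [++-] → (0.750409, -1.26618, 0.1959)–(-0.3461, -1.5165, 0.1959)  len=1.1247
  (v28,v32,v33) [-+-] → (0.750409, -1.26618, 0.1959)–(0.9698, -1.2161, 0.1959)  len=0.2250
  (v30,v0,v31) [--+] → (1.98968, -0.681098, 0.1959)–(1.44506, -1.81202, 0.1959)  len=1.2552
  (v31,v0,v1) [+-+] → (1.98968, -0.681098, 0.1959)–(2.31766, 0, 0.1959)  len=0.7560
  (v32,v2,v33) [++-] → (1.45785, -0.202752, 0.1959)–(0.9698, -1.2161, 0.1959)  len=1.1248
  (v33,v2,v3) [-+-] → (1.45785, -0.202752, 0.1959)–(1.5555, 0, 0.1959)  len=0.2250

Chained into 2 loop(s):
  loop 1: 14 segments, perimeter = 14.0784
  loop 2: 14 segments, perimeter = 9.4485
Total perimeter = 23.527

loops=2 perimeter=23.527


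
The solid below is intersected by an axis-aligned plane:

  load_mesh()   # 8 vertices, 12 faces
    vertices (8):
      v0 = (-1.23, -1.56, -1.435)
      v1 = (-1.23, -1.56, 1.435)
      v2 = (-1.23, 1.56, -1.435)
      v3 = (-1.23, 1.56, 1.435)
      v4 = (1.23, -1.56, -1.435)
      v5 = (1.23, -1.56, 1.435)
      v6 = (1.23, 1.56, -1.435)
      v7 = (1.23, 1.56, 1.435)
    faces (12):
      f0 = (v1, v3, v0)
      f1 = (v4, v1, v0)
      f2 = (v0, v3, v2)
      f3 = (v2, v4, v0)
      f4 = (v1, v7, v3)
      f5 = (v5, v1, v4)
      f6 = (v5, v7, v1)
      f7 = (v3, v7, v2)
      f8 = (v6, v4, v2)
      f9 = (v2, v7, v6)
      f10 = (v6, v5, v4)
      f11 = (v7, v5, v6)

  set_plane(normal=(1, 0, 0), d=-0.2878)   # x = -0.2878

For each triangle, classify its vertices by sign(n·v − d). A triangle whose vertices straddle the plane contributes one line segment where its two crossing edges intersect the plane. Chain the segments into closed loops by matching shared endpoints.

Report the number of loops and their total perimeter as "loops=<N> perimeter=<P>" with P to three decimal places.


loops=1 perimeter=11.980

Straddling triangles (8 of 12):
  (v4,v1,v0) [+--] → (-0.2878, -1.56, 0.335767)–(-0.2878, -1.56, -1.435)  len=1.7708
  (v2,v4,v0) [-+-] → (-0.2878, 0.365015, -1.435)–(-0.2878, -1.56, -1.435)  len=1.9250
  (v1,v7,v3) [-+-] → (-0.2878, -0.365015, 1.435)–(-0.2878, 1.56, 1.435)  len=1.9250
  (v5,v1,v4) [+-+] → (-0.2878, -1.56, 1.435)–(-0.2878, -1.56, 0.335767)  len=1.0992
  (v5,v7,v1) [++-] → (-0.2878, -0.365015, 1.435)–(-0.2878, -1.56, 1.435)  len=1.1950
  (v3,v7,v2) [-+-] → (-0.2878, 1.56, 1.435)–(-0.2878, 1.56, -0.335767)  len=1.7708
  (v6,v4,v2) [++-] → (-0.2878, 0.365015, -1.435)–(-0.2878, 1.56, -1.435)  len=1.1950
  (v2,v7,v6) [-++] → (-0.2878, 1.56, -0.335767)–(-0.2878, 1.56, -1.435)  len=1.0992

Chained into 1 loop(s):
  loop 1: 8 segments, perimeter = 11.9800
Total perimeter = 11.980


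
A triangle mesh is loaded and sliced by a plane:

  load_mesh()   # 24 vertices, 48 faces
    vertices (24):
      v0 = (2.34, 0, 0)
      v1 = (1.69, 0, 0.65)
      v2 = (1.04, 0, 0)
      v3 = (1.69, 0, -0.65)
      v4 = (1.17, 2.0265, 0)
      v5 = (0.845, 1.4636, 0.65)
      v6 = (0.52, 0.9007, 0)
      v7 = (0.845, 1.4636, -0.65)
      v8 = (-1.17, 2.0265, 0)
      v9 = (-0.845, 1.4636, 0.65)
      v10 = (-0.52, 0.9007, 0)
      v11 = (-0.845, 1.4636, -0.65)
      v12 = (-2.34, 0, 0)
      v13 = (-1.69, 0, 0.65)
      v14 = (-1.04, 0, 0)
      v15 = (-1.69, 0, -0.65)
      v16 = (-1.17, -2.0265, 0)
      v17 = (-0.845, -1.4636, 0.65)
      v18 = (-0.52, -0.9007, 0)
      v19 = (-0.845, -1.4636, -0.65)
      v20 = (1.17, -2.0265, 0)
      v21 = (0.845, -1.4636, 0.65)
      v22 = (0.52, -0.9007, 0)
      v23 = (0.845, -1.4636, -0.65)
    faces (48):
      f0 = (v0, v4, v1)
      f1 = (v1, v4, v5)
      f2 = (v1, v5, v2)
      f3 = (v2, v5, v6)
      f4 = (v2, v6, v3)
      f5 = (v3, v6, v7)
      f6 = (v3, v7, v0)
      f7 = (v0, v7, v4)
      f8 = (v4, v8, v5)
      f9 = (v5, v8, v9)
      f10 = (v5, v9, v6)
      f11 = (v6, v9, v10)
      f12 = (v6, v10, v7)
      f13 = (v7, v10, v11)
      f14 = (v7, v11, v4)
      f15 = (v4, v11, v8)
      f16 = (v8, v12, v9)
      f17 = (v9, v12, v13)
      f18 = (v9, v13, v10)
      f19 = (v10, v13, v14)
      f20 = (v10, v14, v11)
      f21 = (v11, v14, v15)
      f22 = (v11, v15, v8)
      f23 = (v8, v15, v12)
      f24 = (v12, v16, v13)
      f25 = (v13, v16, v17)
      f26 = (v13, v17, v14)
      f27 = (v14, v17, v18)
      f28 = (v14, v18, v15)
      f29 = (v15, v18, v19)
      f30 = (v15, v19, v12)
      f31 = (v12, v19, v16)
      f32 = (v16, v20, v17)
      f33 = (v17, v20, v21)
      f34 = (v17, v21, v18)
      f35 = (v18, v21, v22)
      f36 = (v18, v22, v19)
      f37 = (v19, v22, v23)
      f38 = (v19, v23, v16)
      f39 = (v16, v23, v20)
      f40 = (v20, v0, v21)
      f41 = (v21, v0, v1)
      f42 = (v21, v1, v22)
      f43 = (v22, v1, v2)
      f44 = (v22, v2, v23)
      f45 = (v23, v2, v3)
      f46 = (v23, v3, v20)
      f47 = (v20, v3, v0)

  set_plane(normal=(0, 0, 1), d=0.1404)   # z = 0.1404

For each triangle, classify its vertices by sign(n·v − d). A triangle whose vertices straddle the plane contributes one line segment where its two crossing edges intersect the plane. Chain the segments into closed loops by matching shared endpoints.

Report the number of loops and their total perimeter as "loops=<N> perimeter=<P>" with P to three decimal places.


loops=2 perimeter=20.280

Straddling triangles (24 of 48):
  (v0,v4,v1) [--+] → (1.28232, 1.58878, 0.1404)–(2.1996, 0, 0.1404)  len=1.8346
  (v1,v4,v5) [+-+] → (1.28232, 1.58878, 0.1404)–(1.0998, 1.90491, 0.1404)  len=0.3650
  (v1,v5,v2) [++-] → (0.99788, 0.316138, 0.1404)–(1.1804, 0, 0.1404)  len=0.3650
  (v2,v5,v6) [-+-] → (0.99788, 0.316138, 0.1404)–(0.5902, 1.02229, 0.1404)  len=0.8154
  (v4,v8,v5) [--+] → (-0.73476, 1.90491, 0.1404)–(1.0998, 1.90491, 0.1404)  len=1.8346
  (v5,v8,v9) [+-+] → (-0.73476, 1.90491, 0.1404)–(-1.0998, 1.90491, 0.1404)  len=0.3650
  (v5,v9,v6) [++-] → (0.22516, 1.02229, 0.1404)–(0.5902, 1.02229, 0.1404)  len=0.3650
  (v6,v9,v10) [-+-] → (0.22516, 1.02229, 0.1404)–(-0.5902, 1.02229, 0.1404)  len=0.8154
  (v8,v12,v9) [--+] → (-2.01708, 0.316138, 0.1404)–(-1.0998, 1.90491, 0.1404)  len=1.8346
  (v9,v12,v13) [+-+] → (-2.01708, 0.316138, 0.1404)–(-2.1996, 0, 0.1404)  len=0.3650
  (v9,v13,v10) [++-] → (-0.77272, 0.706149, 0.1404)–(-0.5902, 1.02229, 0.1404)  len=0.3650
  (v10,v13,v14) [-+-] → (-0.77272, 0.706149, 0.1404)–(-1.1804, 0, 0.1404)  len=0.8154
  (v12,v16,v13) [--+] → (-1.28232, -1.58878, 0.1404)–(-2.1996, 0, 0.1404)  len=1.8346
  (v13,v16,v17) [+-+] → (-1.28232, -1.58878, 0.1404)–(-1.0998, -1.90491, 0.1404)  len=0.3650
  (v13,v17,v14) [++-] → (-0.99788, -0.316138, 0.1404)–(-1.1804, 0, 0.1404)  len=0.3650
  (v14,v17,v18) [-+-] → (-0.99788, -0.316138, 0.1404)–(-0.5902, -1.02229, 0.1404)  len=0.8154
  (v16,v20,v17) [--+] → (0.73476, -1.90491, 0.1404)–(-1.0998, -1.90491, 0.1404)  len=1.8346
  (v17,v20,v21) [+-+] → (0.73476, -1.90491, 0.1404)–(1.0998, -1.90491, 0.1404)  len=0.3650
  (v17,v21,v18) [++-] → (-0.22516, -1.02229, 0.1404)–(-0.5902, -1.02229, 0.1404)  len=0.3650
  (v18,v21,v22) [-+-] → (-0.22516, -1.02229, 0.1404)–(0.5902, -1.02229, 0.1404)  len=0.8154
  (v20,v0,v21) [--+] → (2.01708, -0.316138, 0.1404)–(1.0998, -1.90491, 0.1404)  len=1.8346
  (v21,v0,v1) [+-+] → (2.01708, -0.316138, 0.1404)–(2.1996, 0, 0.1404)  len=0.3650
  (v21,v1,v22) [++-] → (0.77272, -0.706149, 0.1404)–(0.5902, -1.02229, 0.1404)  len=0.3650
  (v22,v1,v2) [-+-] → (0.77272, -0.706149, 0.1404)–(1.1804, 0, 0.1404)  len=0.8154

Chained into 2 loop(s):
  loop 1: 12 segments, perimeter = 13.1976
  loop 2: 12 segments, perimeter = 7.0825
Total perimeter = 20.280


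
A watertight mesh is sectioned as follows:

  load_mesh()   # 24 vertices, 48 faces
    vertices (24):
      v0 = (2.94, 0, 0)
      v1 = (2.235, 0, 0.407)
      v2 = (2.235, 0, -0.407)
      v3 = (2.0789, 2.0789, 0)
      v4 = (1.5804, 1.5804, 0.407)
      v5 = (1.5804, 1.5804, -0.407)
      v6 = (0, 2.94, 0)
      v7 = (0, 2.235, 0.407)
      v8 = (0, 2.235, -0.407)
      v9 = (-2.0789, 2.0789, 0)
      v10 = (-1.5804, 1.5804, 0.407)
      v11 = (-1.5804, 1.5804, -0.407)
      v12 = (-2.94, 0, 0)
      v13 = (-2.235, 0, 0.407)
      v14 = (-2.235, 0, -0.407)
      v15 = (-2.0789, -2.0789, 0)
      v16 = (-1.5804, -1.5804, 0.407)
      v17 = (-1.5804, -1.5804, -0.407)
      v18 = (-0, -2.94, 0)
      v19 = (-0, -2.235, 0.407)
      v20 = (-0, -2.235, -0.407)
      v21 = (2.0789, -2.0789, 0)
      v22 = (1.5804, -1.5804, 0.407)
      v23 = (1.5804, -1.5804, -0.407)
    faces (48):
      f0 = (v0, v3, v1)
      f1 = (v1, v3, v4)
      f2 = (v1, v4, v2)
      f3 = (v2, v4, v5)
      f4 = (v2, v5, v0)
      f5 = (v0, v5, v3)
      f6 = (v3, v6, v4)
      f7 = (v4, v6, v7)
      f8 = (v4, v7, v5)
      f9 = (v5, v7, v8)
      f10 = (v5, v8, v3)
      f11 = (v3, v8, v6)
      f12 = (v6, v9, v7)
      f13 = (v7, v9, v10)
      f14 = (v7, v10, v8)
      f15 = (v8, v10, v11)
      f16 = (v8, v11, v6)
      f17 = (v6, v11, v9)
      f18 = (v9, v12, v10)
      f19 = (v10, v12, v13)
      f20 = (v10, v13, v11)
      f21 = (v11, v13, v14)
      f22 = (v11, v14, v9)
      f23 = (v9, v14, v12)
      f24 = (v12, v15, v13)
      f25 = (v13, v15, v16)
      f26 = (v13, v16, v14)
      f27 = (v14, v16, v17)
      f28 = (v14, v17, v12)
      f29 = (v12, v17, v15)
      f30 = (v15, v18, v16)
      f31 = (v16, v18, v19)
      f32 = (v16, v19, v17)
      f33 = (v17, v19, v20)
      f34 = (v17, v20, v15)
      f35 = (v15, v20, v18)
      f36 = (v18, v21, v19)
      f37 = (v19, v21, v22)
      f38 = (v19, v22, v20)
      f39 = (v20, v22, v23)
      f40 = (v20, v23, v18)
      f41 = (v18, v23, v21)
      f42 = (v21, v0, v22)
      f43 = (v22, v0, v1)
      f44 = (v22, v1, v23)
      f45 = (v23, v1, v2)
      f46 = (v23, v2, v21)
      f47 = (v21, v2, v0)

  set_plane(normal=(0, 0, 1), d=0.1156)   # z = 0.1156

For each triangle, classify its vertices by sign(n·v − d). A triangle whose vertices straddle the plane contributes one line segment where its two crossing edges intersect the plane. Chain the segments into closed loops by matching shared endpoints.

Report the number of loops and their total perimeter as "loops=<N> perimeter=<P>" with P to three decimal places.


Straddling triangles (32 of 48):
  (v0,v3,v1) [--+] → (2.12324, 1.48843, 0.1156)–(2.73976, 0, 0.1156)  len=1.6111
  (v1,v3,v4) [+-+] → (2.12324, 1.48843, 0.1156)–(1.93731, 1.93731, 0.1156)  len=0.4859
  (v1,v4,v2) [++-] → (1.81474, 1.01464, 0.1156)–(2.235, 0, 0.1156)  len=1.0982
  (v2,v4,v5) [-+-] → (1.81474, 1.01464, 0.1156)–(1.5804, 1.5804, 0.1156)  len=0.6124
  (v3,v6,v4) [--+] → (0.44888, 2.55383, 0.1156)–(1.93731, 1.93731, 0.1156)  len=1.6111
  (v4,v6,v7) [+-+] → (0.44888, 2.55383, 0.1156)–(0, 2.73976, 0.1156)  len=0.4859
  (v4,v7,v5) [++-] → (0.56576, 2.00066, 0.1156)–(1.5804, 1.5804, 0.1156)  len=1.0982
  (v5,v7,v8) [-+-] → (0.56576, 2.00066, 0.1156)–(0, 2.235, 0.1156)  len=0.6124
  (v6,v9,v7) [--+] → (-1.48843, 2.12324, 0.1156)–(0, 2.73976, 0.1156)  len=1.6111
  (v7,v9,v10) [+-+] → (-1.48843, 2.12324, 0.1156)–(-1.93731, 1.93731, 0.1156)  len=0.4859
  (v7,v10,v8) [++-] → (-1.01464, 1.81474, 0.1156)–(0, 2.235, 0.1156)  len=1.0982
  (v8,v10,v11) [-+-] → (-1.01464, 1.81474, 0.1156)–(-1.5804, 1.5804, 0.1156)  len=0.6124
  (v9,v12,v10) [--+] → (-2.55383, 0.44888, 0.1156)–(-1.93731, 1.93731, 0.1156)  len=1.6111
  (v10,v12,v13) [+-+] → (-2.55383, 0.44888, 0.1156)–(-2.73976, 0, 0.1156)  len=0.4859
  (v10,v13,v11) [++-] → (-2.00066, 0.56576, 0.1156)–(-1.5804, 1.5804, 0.1156)  len=1.0982
  (v11,v13,v14) [-+-] → (-2.00066, 0.56576, 0.1156)–(-2.235, 0, 0.1156)  len=0.6124
  (v12,v15,v13) [--+] → (-2.12324, -1.48843, 0.1156)–(-2.73976, 0, 0.1156)  len=1.6111
  (v13,v15,v16) [+-+] → (-2.12324, -1.48843, 0.1156)–(-1.93731, -1.93731, 0.1156)  len=0.4859
  (v13,v16,v14) [++-] → (-1.81474, -1.01464, 0.1156)–(-2.235, 0, 0.1156)  len=1.0982
  (v14,v16,v17) [-+-] → (-1.81474, -1.01464, 0.1156)–(-1.5804, -1.5804, 0.1156)  len=0.6124
  (v15,v18,v16) [--+] → (-0.44888, -2.55383, 0.1156)–(-1.93731, -1.93731, 0.1156)  len=1.6111
  (v16,v18,v19) [+-+] → (-0.44888, -2.55383, 0.1156)–(0, -2.73976, 0.1156)  len=0.4859
  (v16,v19,v17) [++-] → (-0.56576, -2.00066, 0.1156)–(-1.5804, -1.5804, 0.1156)  len=1.0982
  (v17,v19,v20) [-+-] → (-0.56576, -2.00066, 0.1156)–(0, -2.235, 0.1156)  len=0.6124
  (v18,v21,v19) [--+] → (1.48843, -2.12324, 0.1156)–(0, -2.73976, 0.1156)  len=1.6111
  (v19,v21,v22) [+-+] → (1.48843, -2.12324, 0.1156)–(1.93731, -1.93731, 0.1156)  len=0.4859
  (v19,v22,v20) [++-] → (1.01464, -1.81474, 0.1156)–(0, -2.235, 0.1156)  len=1.0982
  (v20,v22,v23) [-+-] → (1.01464, -1.81474, 0.1156)–(1.5804, -1.5804, 0.1156)  len=0.6124
  (v21,v0,v22) [--+] → (2.55383, -0.44888, 0.1156)–(1.93731, -1.93731, 0.1156)  len=1.6111
  (v22,v0,v1) [+-+] → (2.55383, -0.44888, 0.1156)–(2.73976, 0, 0.1156)  len=0.4859
  (v22,v1,v23) [++-] → (2.00066, -0.56576, 0.1156)–(1.5804, -1.5804, 0.1156)  len=1.0982
  (v23,v1,v2) [-+-] → (2.00066, -0.56576, 0.1156)–(2.235, 0, 0.1156)  len=0.6124

Chained into 2 loop(s):
  loop 1: 16 segments, perimeter = 16.7754
  loop 2: 16 segments, perimeter = 13.6848
Total perimeter = 30.460

loops=2 perimeter=30.460


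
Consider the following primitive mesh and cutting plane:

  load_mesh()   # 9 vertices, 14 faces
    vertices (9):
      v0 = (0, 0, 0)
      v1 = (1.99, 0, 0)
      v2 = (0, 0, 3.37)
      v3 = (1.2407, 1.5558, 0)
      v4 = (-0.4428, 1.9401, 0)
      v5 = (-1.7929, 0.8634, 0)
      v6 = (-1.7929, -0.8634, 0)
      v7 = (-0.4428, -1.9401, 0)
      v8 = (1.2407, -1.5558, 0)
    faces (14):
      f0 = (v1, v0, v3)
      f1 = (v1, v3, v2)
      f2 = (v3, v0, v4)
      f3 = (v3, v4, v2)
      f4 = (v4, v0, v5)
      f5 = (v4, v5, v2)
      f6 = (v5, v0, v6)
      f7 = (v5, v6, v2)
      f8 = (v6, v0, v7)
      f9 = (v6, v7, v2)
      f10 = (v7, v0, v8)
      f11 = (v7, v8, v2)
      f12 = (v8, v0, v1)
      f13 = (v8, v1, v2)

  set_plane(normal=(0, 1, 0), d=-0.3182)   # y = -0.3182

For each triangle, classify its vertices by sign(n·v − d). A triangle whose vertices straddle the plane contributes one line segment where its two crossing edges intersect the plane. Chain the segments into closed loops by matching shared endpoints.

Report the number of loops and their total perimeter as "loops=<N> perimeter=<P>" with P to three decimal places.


Straddling triangles (8 of 14):
  (v5,v0,v6) [++-] → (-0.660761, -0.3182, 0)–(-1.7929, -0.3182, 0)  len=1.1321
  (v5,v6,v2) [+-+] → (-1.7929, -0.3182, 0)–(-0.660761, -0.3182, 2.12801)  len=2.4104
  (v6,v0,v7) [-+-] → (-0.660761, -0.3182, 0)–(-0.0726246, -0.3182, 0)  len=0.5881
  (v6,v7,v2) [--+] → (-0.0726246, -0.3182, 2.81728)–(-0.660761, -0.3182, 2.12801)  len=0.9061
  (v7,v0,v8) [-+-] → (-0.0726246, -0.3182, 0)–(0.253754, -0.3182, 0)  len=0.3264
  (v7,v8,v2) [--+] → (0.253754, -0.3182, 2.68075)–(-0.0726246, -0.3182, 2.81728)  len=0.3538
  (v8,v0,v1) [-++] → (0.253754, -0.3182, 0)–(1.83675, -0.3182, 0)  len=1.5830
  (v8,v1,v2) [-++] → (1.83675, -0.3182, 0)–(0.253754, -0.3182, 2.68075)  len=3.1132

Chained into 1 loop(s):
  loop 1: 8 segments, perimeter = 10.4132
Total perimeter = 10.413

loops=1 perimeter=10.413


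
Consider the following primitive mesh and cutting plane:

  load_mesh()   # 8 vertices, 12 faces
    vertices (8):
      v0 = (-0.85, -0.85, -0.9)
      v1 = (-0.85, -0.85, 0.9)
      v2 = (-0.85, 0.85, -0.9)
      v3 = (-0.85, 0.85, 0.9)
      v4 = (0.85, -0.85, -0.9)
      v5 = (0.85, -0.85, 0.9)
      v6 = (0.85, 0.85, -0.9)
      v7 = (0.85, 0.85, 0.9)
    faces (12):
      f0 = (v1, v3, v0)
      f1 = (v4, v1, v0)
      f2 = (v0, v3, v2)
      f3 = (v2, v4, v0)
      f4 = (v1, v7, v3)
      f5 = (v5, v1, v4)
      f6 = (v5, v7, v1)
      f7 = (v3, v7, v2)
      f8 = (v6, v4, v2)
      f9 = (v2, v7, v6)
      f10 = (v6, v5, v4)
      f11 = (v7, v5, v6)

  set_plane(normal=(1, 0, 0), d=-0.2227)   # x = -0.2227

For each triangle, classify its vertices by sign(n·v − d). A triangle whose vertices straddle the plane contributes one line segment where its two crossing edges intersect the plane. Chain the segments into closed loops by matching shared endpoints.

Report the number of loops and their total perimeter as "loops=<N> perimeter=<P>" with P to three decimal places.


loops=1 perimeter=7.000

Straddling triangles (8 of 12):
  (v4,v1,v0) [+--] → (-0.2227, -0.85, 0.2358)–(-0.2227, -0.85, -0.9)  len=1.1358
  (v2,v4,v0) [-+-] → (-0.2227, 0.2227, -0.9)–(-0.2227, -0.85, -0.9)  len=1.0727
  (v1,v7,v3) [-+-] → (-0.2227, -0.2227, 0.9)–(-0.2227, 0.85, 0.9)  len=1.0727
  (v5,v1,v4) [+-+] → (-0.2227, -0.85, 0.9)–(-0.2227, -0.85, 0.2358)  len=0.6642
  (v5,v7,v1) [++-] → (-0.2227, -0.2227, 0.9)–(-0.2227, -0.85, 0.9)  len=0.6273
  (v3,v7,v2) [-+-] → (-0.2227, 0.85, 0.9)–(-0.2227, 0.85, -0.2358)  len=1.1358
  (v6,v4,v2) [++-] → (-0.2227, 0.2227, -0.9)–(-0.2227, 0.85, -0.9)  len=0.6273
  (v2,v7,v6) [-++] → (-0.2227, 0.85, -0.2358)–(-0.2227, 0.85, -0.9)  len=0.6642

Chained into 1 loop(s):
  loop 1: 8 segments, perimeter = 7.0000
Total perimeter = 7.000
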